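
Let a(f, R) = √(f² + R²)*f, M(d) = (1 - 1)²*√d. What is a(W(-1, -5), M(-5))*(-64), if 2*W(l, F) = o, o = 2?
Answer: -64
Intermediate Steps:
W(l, F) = 1 (W(l, F) = (½)*2 = 1)
M(d) = 0 (M(d) = 0²*√d = 0*√d = 0)
a(f, R) = f*√(R² + f²) (a(f, R) = √(R² + f²)*f = f*√(R² + f²))
a(W(-1, -5), M(-5))*(-64) = (1*√(0² + 1²))*(-64) = (1*√(0 + 1))*(-64) = (1*√1)*(-64) = (1*1)*(-64) = 1*(-64) = -64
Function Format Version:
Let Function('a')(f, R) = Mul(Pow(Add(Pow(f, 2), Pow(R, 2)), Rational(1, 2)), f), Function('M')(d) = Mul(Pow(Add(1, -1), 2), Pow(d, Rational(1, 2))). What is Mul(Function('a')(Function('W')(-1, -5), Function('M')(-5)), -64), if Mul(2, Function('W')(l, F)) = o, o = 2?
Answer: -64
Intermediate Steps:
Function('W')(l, F) = 1 (Function('W')(l, F) = Mul(Rational(1, 2), 2) = 1)
Function('M')(d) = 0 (Function('M')(d) = Mul(Pow(0, 2), Pow(d, Rational(1, 2))) = Mul(0, Pow(d, Rational(1, 2))) = 0)
Function('a')(f, R) = Mul(f, Pow(Add(Pow(R, 2), Pow(f, 2)), Rational(1, 2))) (Function('a')(f, R) = Mul(Pow(Add(Pow(R, 2), Pow(f, 2)), Rational(1, 2)), f) = Mul(f, Pow(Add(Pow(R, 2), Pow(f, 2)), Rational(1, 2))))
Mul(Function('a')(Function('W')(-1, -5), Function('M')(-5)), -64) = Mul(Mul(1, Pow(Add(Pow(0, 2), Pow(1, 2)), Rational(1, 2))), -64) = Mul(Mul(1, Pow(Add(0, 1), Rational(1, 2))), -64) = Mul(Mul(1, Pow(1, Rational(1, 2))), -64) = Mul(Mul(1, 1), -64) = Mul(1, -64) = -64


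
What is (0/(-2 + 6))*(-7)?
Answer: 0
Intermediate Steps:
(0/(-2 + 6))*(-7) = (0/4)*(-7) = ((¼)*0)*(-7) = 0*(-7) = 0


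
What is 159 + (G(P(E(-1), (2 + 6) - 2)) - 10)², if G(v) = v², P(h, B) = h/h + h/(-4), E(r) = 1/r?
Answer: 58929/256 ≈ 230.19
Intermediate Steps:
P(h, B) = 1 - h/4 (P(h, B) = 1 + h*(-¼) = 1 - h/4)
159 + (G(P(E(-1), (2 + 6) - 2)) - 10)² = 159 + ((1 - ¼/(-1))² - 10)² = 159 + ((1 - ¼*(-1))² - 10)² = 159 + ((1 + ¼)² - 10)² = 159 + ((5/4)² - 10)² = 159 + (25/16 - 10)² = 159 + (-135/16)² = 159 + 18225/256 = 58929/256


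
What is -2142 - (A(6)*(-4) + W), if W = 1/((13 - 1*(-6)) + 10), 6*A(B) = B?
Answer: -62003/29 ≈ -2138.0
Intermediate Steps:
A(B) = B/6
W = 1/29 (W = 1/((13 + 6) + 10) = 1/(19 + 10) = 1/29 ≈ 0.034483)
-2142 - (A(6)*(-4) + W) = -2142 - (((1/6)*6)*(-4) + 1/29) = -2142 - (1*(-4) + 1/29) = -2142 - (-4 + 1/29) = -2142 - 1*(-115/29) = -2142 + 115/29 = -62003/29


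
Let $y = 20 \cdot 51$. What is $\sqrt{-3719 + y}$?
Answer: $i \sqrt{2699} \approx 51.952 i$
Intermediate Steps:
$y = 1020$
$\sqrt{-3719 + y} = \sqrt{-3719 + 1020} = \sqrt{-2699} = i \sqrt{2699}$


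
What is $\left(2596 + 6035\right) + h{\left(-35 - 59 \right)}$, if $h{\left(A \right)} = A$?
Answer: $8537$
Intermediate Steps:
$\left(2596 + 6035\right) + h{\left(-35 - 59 \right)} = \left(2596 + 6035\right) - 94 = 8631 - 94 = 8537$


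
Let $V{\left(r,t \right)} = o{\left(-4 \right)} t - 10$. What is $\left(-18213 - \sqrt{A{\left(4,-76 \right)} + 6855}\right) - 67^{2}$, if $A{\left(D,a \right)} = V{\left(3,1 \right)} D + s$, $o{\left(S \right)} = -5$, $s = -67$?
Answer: $-22702 - 58 \sqrt{2} \approx -22784.0$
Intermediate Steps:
$V{\left(r,t \right)} = -10 - 5 t$ ($V{\left(r,t \right)} = - 5 t - 10 = -10 - 5 t$)
$A{\left(D,a \right)} = -67 - 15 D$ ($A{\left(D,a \right)} = \left(-10 - 5\right) D - 67 = - 15 D - 67 = -67 - 15 D$)
$\left(-18213 - \sqrt{A{\left(4,-76 \right)} + 6855}\right) - 67^{2} = \left(-18213 - \sqrt{\left(-67 - 60\right) + 6855}\right) - 67^{2} = \left(-18213 - \sqrt{\left(-67 - 60\right) + 6855}\right) - 4489 = \left(-18213 - \sqrt{-127 + 6855}\right) - 4489 = \left(-18213 - \sqrt{6728}\right) - 4489 = \left(-18213 - 58 \sqrt{2}\right) - 4489 = -22702 - 58 \sqrt{2}$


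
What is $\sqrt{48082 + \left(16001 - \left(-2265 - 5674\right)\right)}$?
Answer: $\sqrt{72022} \approx 268.37$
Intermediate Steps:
$\sqrt{48082 + \left(16001 - \left(-2265 - 5674\right)\right)} = \sqrt{48082 + \left(16001 - -7939\right)} = \sqrt{48082 + \left(16001 + 7939\right)} = \sqrt{48082 + 23940} = \sqrt{72022}$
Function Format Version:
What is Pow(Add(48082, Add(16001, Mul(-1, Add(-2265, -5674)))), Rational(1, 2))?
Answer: Pow(72022, Rational(1, 2)) ≈ 268.37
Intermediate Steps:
Pow(Add(48082, Add(16001, Mul(-1, Add(-2265, -5674)))), Rational(1, 2)) = Pow(Add(48082, Add(16001, Mul(-1, -7939))), Rational(1, 2)) = Pow(Add(48082, Add(16001, 7939)), Rational(1, 2)) = Pow(Add(48082, 23940), Rational(1, 2)) = Pow(72022, Rational(1, 2))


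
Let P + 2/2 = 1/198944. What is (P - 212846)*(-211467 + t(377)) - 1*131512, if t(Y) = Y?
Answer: 4469251268067351/99472 ≈ 4.4930e+10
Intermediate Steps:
P = -198943/198944 (P = -1 + 1/198944 = -198943/198944 ≈ -1.0000)
(P - 212846)*(-211467 + t(377)) - 1*131512 = (-198943/198944 - 212846)*(-211467 + 377) - 1*131512 = -42344633567/198944*(-211090) - 131512 = 4469264349829015/99472 - 131512 = 4469251268067351/99472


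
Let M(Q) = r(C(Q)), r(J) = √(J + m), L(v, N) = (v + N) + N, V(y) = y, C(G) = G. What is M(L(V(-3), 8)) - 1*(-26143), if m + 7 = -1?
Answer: 26143 + √5 ≈ 26145.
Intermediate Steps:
m = -8 (m = -7 - 1 = -8)
L(v, N) = v + 2*N (L(v, N) = (N + v) + N = v + 2*N)
r(J) = √(-8 + J) (r(J) = √(J - 8) = √(-8 + J))
M(Q) = √(-8 + Q)
M(L(V(-3), 8)) - 1*(-26143) = √(-8 + (-3 + 2*8)) - 1*(-26143) = √(-8 + (-3 + 16)) + 26143 = √(-8 + 13) + 26143 = √5 + 26143 = 26143 + √5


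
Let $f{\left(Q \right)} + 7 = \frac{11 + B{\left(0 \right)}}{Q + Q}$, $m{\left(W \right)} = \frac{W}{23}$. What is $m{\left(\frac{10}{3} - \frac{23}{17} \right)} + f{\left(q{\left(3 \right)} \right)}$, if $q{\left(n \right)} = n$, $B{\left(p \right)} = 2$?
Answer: $- \frac{11137}{2346} \approx -4.7472$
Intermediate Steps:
$m{\left(W \right)} = \frac{W}{23}$ ($m{\left(W \right)} = W \frac{1}{23} = \frac{W}{23}$)
$f{\left(Q \right)} = -7 + \frac{13}{2 Q}$ ($f{\left(Q \right)} = -7 + \frac{11 + 2}{Q + Q} = -7 + \frac{13}{2 Q}$)
$m{\left(\frac{10}{3} - \frac{23}{17} \right)} + f{\left(q{\left(3 \right)} \right)} = \frac{\frac{10}{3} - \frac{23}{17}}{23} - \left(7 - \frac{13}{2 \cdot 3}\right) = \frac{10 \cdot \frac{1}{3} - \frac{23}{17}}{23} + \left(-7 + \frac{13}{2} \cdot \frac{1}{3}\right) = \frac{\frac{10}{3} - \frac{23}{17}}{23} + \left(-7 + \frac{13}{6}\right) = \frac{1}{23} \cdot \frac{101}{51} - \frac{29}{6} = \frac{101}{1173} - \frac{29}{6} = - \frac{11137}{2346}$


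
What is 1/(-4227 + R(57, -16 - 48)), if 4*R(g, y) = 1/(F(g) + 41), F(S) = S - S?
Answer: -164/693227 ≈ -0.00023657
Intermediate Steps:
F(S) = 0
R(g, y) = 1/164 (R(g, y) = 1/(4*(0 + 41)) = (¼)/41 = (¼)*(1/41) = 1/164)
1/(-4227 + R(57, -16 - 48)) = 1/(-4227 + 1/164) = 1/(-693227/164) = -164/693227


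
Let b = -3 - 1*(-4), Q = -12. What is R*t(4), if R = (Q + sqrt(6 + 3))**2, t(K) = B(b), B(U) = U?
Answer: 81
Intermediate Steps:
b = 1 (b = -3 + 4 = 1)
t(K) = 1
R = 81 (R = (-12 + sqrt(6 + 3))**2 = (-12 + sqrt(9))**2 = (-12 + 3)**2 = (-9)**2 = 81)
R*t(4) = 81*1 = 81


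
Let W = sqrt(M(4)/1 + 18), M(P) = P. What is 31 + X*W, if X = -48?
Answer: 31 - 48*sqrt(22) ≈ -194.14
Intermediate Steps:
W = sqrt(22) (W = sqrt(4/1 + 18) = sqrt(4*1 + 18) = sqrt(4 + 18) = sqrt(22) ≈ 4.6904)
31 + X*W = 31 - 48*sqrt(22)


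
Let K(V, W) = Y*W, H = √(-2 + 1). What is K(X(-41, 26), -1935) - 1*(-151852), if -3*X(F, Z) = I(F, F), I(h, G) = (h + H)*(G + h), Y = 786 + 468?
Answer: -2274638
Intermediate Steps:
H = I (H = √(-1) = I ≈ 1.0*I)
Y = 1254
I(h, G) = (I + h)*(G + h) (I(h, G) = (h + I)*(G + h) = (I + h)*(G + h))
X(F, Z) = -2*F²/3 - 2*I*F/3 (X(F, Z) = -(F² + I*F + I*F + F*F)/3 = -(F² + I*F + I*F + F²)/3 = -(2*F² + 2*I*F)/3 = -2*F²/3 - 2*I*F/3)
K(V, W) = 1254*W
K(X(-41, 26), -1935) - 1*(-151852) = 1254*(-1935) - 1*(-151852) = -2426490 + 151852 = -2274638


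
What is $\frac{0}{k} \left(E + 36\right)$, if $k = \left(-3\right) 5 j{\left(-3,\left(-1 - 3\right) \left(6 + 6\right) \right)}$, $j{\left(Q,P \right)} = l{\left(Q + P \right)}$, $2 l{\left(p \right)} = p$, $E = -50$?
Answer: $0$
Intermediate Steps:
$l{\left(p \right)} = \frac{p}{2}$
$j{\left(Q,P \right)} = \frac{P}{2} + \frac{Q}{2}$ ($j{\left(Q,P \right)} = \frac{Q + P}{2} = \frac{P + Q}{2} = \frac{P}{2} + \frac{Q}{2}$)
$k = \frac{765}{2}$ ($k = \left(-3\right) 5 \left(\frac{\left(-1 - 3\right) \left(6 + 6\right)}{2} + \frac{1}{2} \left(-3\right)\right) = - 15 \left(\frac{\left(-4\right) 12}{2} - \frac{3}{2}\right) = - 15 \left(\frac{1}{2} \left(-48\right) - \frac{3}{2}\right) = - 15 \left(-24 - \frac{3}{2}\right) = \left(-15\right) \left(- \frac{51}{2}\right) = \frac{765}{2} \approx 382.5$)
$\frac{0}{k} \left(E + 36\right) = \frac{0}{\frac{765}{2}} \left(-50 + 36\right) = 0 \cdot \frac{2}{765} \left(-14\right) = 0 \left(-14\right) = 0$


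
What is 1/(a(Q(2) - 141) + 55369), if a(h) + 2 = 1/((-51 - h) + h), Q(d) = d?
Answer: 51/2823716 ≈ 1.8061e-5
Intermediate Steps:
a(h) = -103/51 (a(h) = -2 + 1/((-51 - h) + h) = -2 + 1/(-51) = -2 - 1/51 = -103/51)
1/(a(Q(2) - 141) + 55369) = 1/(-103/51 + 55369) = 1/(2823716/51) = 51/2823716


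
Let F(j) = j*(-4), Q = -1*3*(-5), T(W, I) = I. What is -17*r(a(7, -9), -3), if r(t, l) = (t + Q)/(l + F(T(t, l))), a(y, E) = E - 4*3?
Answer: 34/3 ≈ 11.333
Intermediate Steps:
a(y, E) = -12 + E (a(y, E) = E - 1*12 = E - 12 = -12 + E)
Q = 15 (Q = -3*(-5) = 15)
F(j) = -4*j
r(t, l) = -(15 + t)/(3*l) (r(t, l) = (t + 15)/(l - 4*l) = (15 + t)/((-3*l)) = (15 + t)*(-1/(3*l)) = -(15 + t)/(3*l))
-17*r(a(7, -9), -3) = -17*(-15 - (-12 - 9))/(3*(-3)) = -17*(-1)*(-15 - 1*(-21))/(3*3) = -17*(-1)*(-15 + 21)/(3*3) = -17*(-1)*6/(3*3) = -17*(-⅔) = 34/3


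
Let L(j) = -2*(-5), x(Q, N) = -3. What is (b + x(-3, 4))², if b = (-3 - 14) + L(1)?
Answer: 100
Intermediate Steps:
L(j) = 10
b = -7 (b = (-3 - 14) + 10 = -17 + 10 = -7)
(b + x(-3, 4))² = (-7 - 3)² = (-10)² = 100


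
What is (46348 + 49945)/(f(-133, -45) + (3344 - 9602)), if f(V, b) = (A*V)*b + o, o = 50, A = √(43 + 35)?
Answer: 298893472/1377719143 + 576313605*√78/2755438286 ≈ 2.0642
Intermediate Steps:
A = √78 ≈ 8.8318
f(V, b) = 50 + V*b*√78 (f(V, b) = (√78*V)*b + 50 = (V*√78)*b + 50 = V*b*√78 + 50 = 50 + V*b*√78)
(46348 + 49945)/(f(-133, -45) + (3344 - 9602)) = (46348 + 49945)/((50 - 133*(-45)*√78) + (3344 - 9602)) = 96293/((50 + 5985*√78) - 6258) = 96293/(-6208 + 5985*√78)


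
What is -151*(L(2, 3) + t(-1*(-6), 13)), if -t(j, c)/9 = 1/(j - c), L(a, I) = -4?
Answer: 2869/7 ≈ 409.86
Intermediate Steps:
t(j, c) = -9/(j - c)
-151*(L(2, 3) + t(-1*(-6), 13)) = -151*(-4 + 9/(13 - (-1)*(-6))) = -151*(-4 + 9/(13 - 1*6)) = -151*(-4 + 9/(13 - 6)) = -151*(-4 + 9/7) = -151*(-19/7) = 2869/7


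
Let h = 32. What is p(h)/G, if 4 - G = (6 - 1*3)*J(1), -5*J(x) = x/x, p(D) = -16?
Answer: -80/23 ≈ -3.4783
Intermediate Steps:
J(x) = -⅕ (J(x) = -x/(5*x) = -⅕*1 = -⅕)
G = 23/5 (G = 4 - (6 - 1*3)*(-1)/5 = 4 - (6 - 3)*(-1)/5 = 4 - 3*(-1)/5 = 4 - 1*(-⅗) = 4 + ⅗ = 23/5 ≈ 4.6000)
p(h)/G = -16/23/5 = -16*5/23 = -80/23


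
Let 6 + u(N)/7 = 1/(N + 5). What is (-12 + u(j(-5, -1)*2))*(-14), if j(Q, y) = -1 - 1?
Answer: 658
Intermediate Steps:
j(Q, y) = -2
u(N) = -42 + 7/(5 + N) (u(N) = -42 + 7/(N + 5) = -42 + 7/(5 + N))
(-12 + u(j(-5, -1)*2))*(-14) = (-12 + 7*(-29 - (-12)*2)/(5 - 2*2))*(-14) = (-12 + 7*(-29 - 6*(-4))/(5 - 4))*(-14) = (-12 + 7*(-29 + 24)/1)*(-14) = (-12 + 7*1*(-5))*(-14) = (-12 - 35)*(-14) = -47*(-14) = 658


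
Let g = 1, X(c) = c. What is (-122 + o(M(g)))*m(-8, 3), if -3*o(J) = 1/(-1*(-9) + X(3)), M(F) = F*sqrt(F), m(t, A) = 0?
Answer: 0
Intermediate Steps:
M(F) = F**(3/2)
o(J) = -1/36 (o(J) = -1/(3*(-1*(-9) + 3)) = -1/(3*(9 + 3)) = -1/3/12 = -1/3*1/12 = -1/36)
(-122 + o(M(g)))*m(-8, 3) = (-122 - 1/36)*0 = -4393/36*0 = 0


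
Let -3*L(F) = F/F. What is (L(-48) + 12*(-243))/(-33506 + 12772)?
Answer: 8749/62202 ≈ 0.14065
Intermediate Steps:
L(F) = -⅓ (L(F) = -F/(3*F) = -⅓*1 = -⅓)
(L(-48) + 12*(-243))/(-33506 + 12772) = (-⅓ + 12*(-243))/(-33506 + 12772) = (-⅓ - 2916)/(-20734) = -8749/3*(-1/20734) = 8749/62202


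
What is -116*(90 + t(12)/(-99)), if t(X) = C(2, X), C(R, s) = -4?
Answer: -1034024/99 ≈ -10445.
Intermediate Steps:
t(X) = -4
-116*(90 + t(12)/(-99)) = -116*(90 - 4/(-99)) = -116*(90 - 4*(-1/99)) = -116*(90 + 4/99) = -116*8914/99 = -1034024/99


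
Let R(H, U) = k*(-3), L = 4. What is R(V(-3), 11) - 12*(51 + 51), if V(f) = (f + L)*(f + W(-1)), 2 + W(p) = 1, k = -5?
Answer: -1209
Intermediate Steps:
W(p) = -1 (W(p) = -2 + 1 = -1)
V(f) = (-1 + f)*(4 + f) (V(f) = (f + 4)*(f - 1) = (4 + f)*(-1 + f) = (-1 + f)*(4 + f))
R(H, U) = 15 (R(H, U) = -5*(-3) = 15)
R(V(-3), 11) - 12*(51 + 51) = 15 - 12*(51 + 51) = 15 - 12*102 = 15 - 1224 = -1209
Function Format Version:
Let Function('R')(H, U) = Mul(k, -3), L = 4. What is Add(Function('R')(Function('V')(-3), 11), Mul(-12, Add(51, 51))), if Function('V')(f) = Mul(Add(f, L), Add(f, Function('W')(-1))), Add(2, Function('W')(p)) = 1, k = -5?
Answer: -1209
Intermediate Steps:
Function('W')(p) = -1 (Function('W')(p) = Add(-2, 1) = -1)
Function('V')(f) = Mul(Add(-1, f), Add(4, f)) (Function('V')(f) = Mul(Add(f, 4), Add(f, -1)) = Mul(Add(4, f), Add(-1, f)) = Mul(Add(-1, f), Add(4, f)))
Function('R')(H, U) = 15 (Function('R')(H, U) = Mul(-5, -3) = 15)
Add(Function('R')(Function('V')(-3), 11), Mul(-12, Add(51, 51))) = Add(15, Mul(-12, Add(51, 51))) = Add(15, Mul(-12, 102)) = Add(15, -1224) = -1209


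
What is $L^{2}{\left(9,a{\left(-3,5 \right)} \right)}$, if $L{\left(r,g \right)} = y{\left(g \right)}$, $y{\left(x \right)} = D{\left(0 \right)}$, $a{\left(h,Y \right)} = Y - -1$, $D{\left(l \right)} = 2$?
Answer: $4$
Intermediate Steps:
$a{\left(h,Y \right)} = 1 + Y$ ($a{\left(h,Y \right)} = Y + 1 = 1 + Y$)
$y{\left(x \right)} = 2$
$L{\left(r,g \right)} = 2$
$L^{2}{\left(9,a{\left(-3,5 \right)} \right)} = 2^{2} = 4$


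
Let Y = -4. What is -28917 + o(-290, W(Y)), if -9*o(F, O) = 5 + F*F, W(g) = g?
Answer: -38262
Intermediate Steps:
o(F, O) = -5/9 - F²/9 (o(F, O) = -(5 + F*F)/9 = -(5 + F²)/9 = -5/9 - F²/9)
-28917 + o(-290, W(Y)) = -28917 + (-5/9 - ⅑*(-290)²) = -28917 + (-5/9 - ⅑*84100) = -28917 + (-5/9 - 84100/9) = -28917 - 9345 = -38262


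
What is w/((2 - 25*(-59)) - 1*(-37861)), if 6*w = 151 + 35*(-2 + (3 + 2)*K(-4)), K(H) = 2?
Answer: 431/236028 ≈ 0.0018261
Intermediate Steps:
w = 431/6 (w = (151 + 35*(-2 + (3 + 2)*2))/6 = (151 + 35*(-2 + 5*2))/6 = (151 + 35*(-2 + 10))/6 = (151 + 35*8)/6 = (151 + 280)/6 = (⅙)*431 = 431/6 ≈ 71.833)
w/((2 - 25*(-59)) - 1*(-37861)) = 431/(6*((2 - 25*(-59)) - 1*(-37861))) = 431/(6*((2 + 1475) + 37861)) = 431/(6*(1477 + 37861)) = (431/6)/39338 = (431/6)*(1/39338) = 431/236028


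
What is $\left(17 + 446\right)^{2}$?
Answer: $214369$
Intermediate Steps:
$\left(17 + 446\right)^{2} = 463^{2} = 214369$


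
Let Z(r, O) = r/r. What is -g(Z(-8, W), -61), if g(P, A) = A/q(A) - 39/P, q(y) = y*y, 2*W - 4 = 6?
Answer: 2380/61 ≈ 39.016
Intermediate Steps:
W = 5 (W = 2 + (½)*6 = 2 + 3 = 5)
q(y) = y²
Z(r, O) = 1
g(P, A) = 1/A - 39/P (g(P, A) = A/(A²) - 39/P = A/A² - 39/P = 1/A - 39/P)
-g(Z(-8, W), -61) = -(1/(-61) - 39/1) = -(-1/61 - 39*1) = -(-1/61 - 39) = -1*(-2380/61) = 2380/61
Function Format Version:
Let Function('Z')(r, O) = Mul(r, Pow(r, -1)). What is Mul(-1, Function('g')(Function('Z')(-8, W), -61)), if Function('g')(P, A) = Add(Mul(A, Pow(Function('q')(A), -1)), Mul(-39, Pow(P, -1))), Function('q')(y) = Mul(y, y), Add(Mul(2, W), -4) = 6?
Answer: Rational(2380, 61) ≈ 39.016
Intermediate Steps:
W = 5 (W = Add(2, Mul(Rational(1, 2), 6)) = Add(2, 3) = 5)
Function('q')(y) = Pow(y, 2)
Function('Z')(r, O) = 1
Function('g')(P, A) = Add(Pow(A, -1), Mul(-39, Pow(P, -1))) (Function('g')(P, A) = Add(Mul(A, Pow(Pow(A, 2), -1)), Mul(-39, Pow(P, -1))) = Add(Mul(A, Pow(A, -2)), Mul(-39, Pow(P, -1))) = Add(Pow(A, -1), Mul(-39, Pow(P, -1))))
Mul(-1, Function('g')(Function('Z')(-8, W), -61)) = Mul(-1, Add(Pow(-61, -1), Mul(-39, Pow(1, -1)))) = Mul(-1, Add(Rational(-1, 61), Mul(-39, 1))) = Mul(-1, Add(Rational(-1, 61), -39)) = Mul(-1, Rational(-2380, 61)) = Rational(2380, 61)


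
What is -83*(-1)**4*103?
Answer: -8549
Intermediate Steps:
-83*(-1)**4*103 = -83*1*103 = -83*103 = -8549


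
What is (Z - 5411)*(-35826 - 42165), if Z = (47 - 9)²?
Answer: 309390297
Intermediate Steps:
Z = 1444 (Z = 38² = 1444)
(Z - 5411)*(-35826 - 42165) = (1444 - 5411)*(-35826 - 42165) = -3967*(-77991) = 309390297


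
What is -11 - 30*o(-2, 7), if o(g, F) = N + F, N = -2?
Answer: -161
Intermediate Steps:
o(g, F) = -2 + F
-11 - 30*o(-2, 7) = -11 - 30*(-2 + 7) = -11 - 30*5 = -11 - 150 = -161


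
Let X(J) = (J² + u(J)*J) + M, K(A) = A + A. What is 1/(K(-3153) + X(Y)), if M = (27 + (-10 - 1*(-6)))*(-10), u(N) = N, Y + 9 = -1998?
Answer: 1/8049562 ≈ 1.2423e-7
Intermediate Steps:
Y = -2007 (Y = -9 - 1998 = -2007)
K(A) = 2*A
M = -230 (M = (27 + (-10 + 6))*(-10) = (27 - 4)*(-10) = 23*(-10) = -230)
X(J) = -230 + 2*J² (X(J) = (J² + J*J) - 230 = (J² + J²) - 230 = 2*J² - 230 = -230 + 2*J²)
1/(K(-3153) + X(Y)) = 1/(2*(-3153) + (-230 + 2*(-2007)²)) = 1/(-6306 + (-230 + 2*4028049)) = 1/(-6306 + (-230 + 8056098)) = 1/(-6306 + 8055868) = 1/8049562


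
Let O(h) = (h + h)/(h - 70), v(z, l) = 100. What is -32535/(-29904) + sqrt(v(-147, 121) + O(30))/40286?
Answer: 10845/9968 + sqrt(394)/80572 ≈ 1.0882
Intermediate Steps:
O(h) = 2*h/(-70 + h) (O(h) = (2*h)/(-70 + h) = 2*h/(-70 + h))
-32535/(-29904) + sqrt(v(-147, 121) + O(30))/40286 = -32535/(-29904) + sqrt(100 + 2*30/(-70 + 30))/40286 = -32535*(-1/29904) + sqrt(100 + 2*30/(-40))*(1/40286) = 10845/9968 + sqrt(100 + 2*30*(-1/40))*(1/40286) = 10845/9968 + sqrt(100 - 3/2)*(1/40286) = 10845/9968 + sqrt(197/2)*(1/40286) = 10845/9968 + (sqrt(394)/2)*(1/40286) = 10845/9968 + sqrt(394)/80572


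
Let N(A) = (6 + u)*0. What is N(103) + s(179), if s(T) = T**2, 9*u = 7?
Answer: 32041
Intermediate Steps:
u = 7/9 (u = (1/9)*7 = 7/9 ≈ 0.77778)
N(A) = 0 (N(A) = (6 + 7/9)*0 = (61/9)*0 = 0)
N(103) + s(179) = 0 + 179**2 = 0 + 32041 = 32041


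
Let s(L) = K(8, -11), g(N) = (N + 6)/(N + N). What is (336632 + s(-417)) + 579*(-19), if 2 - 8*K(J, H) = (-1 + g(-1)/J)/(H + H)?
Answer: 916977579/2816 ≈ 3.2563e+5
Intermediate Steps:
g(N) = (6 + N)/(2*N) (g(N) = (6 + N)/((2*N)) = (6 + N)*(1/(2*N)) = (6 + N)/(2*N))
K(J, H) = ¼ - (-1 - 5/(2*J))/(16*H) (K(J, H) = ¼ - (-1 + ((½)*(6 - 1)/(-1))/J)/(8*(H + H)) = ¼ - (-1 + ((½)*(-1)*5)/J)/(8*(2*H)) = ¼ - (-1 - 5/(2*J))*1/(2*H)/8 = ¼ - (-1 - 5/(2*J))/(16*H))
s(L) = 683/2816 (s(L) = (1/32)*(5 + 2*8 + 8*(-11)*8)/(-11*8) = (1/32)*(-1/11)*(⅛)*(5 + 16 - 704) = (1/32)*(-1/11)*(⅛)*(-683) = 683/2816)
(336632 + s(-417)) + 579*(-19) = (336632 + 683/2816) + 579*(-19) = 947956395/2816 - 11001 = 916977579/2816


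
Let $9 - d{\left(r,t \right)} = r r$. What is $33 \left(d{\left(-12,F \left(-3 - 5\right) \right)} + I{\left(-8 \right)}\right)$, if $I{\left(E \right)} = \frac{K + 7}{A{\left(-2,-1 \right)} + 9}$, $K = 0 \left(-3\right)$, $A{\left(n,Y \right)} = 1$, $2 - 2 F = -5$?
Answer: $- \frac{44319}{10} \approx -4431.9$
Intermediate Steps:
$F = \frac{7}{2}$ ($F = 1 - - \frac{5}{2} = 1 + \frac{5}{2} = \frac{7}{2} \approx 3.5$)
$K = 0$
$d{\left(r,t \right)} = 9 - r^{2}$ ($d{\left(r,t \right)} = 9 - r r = 9 - r^{2}$)
$I{\left(E \right)} = \frac{7}{10}$ ($I{\left(E \right)} = \frac{0 + 7}{1 + 9} = \frac{7}{10}$)
$33 \left(d{\left(-12,F \left(-3 - 5\right) \right)} + I{\left(-8 \right)}\right) = 33 \left(\left(9 - \left(-12\right)^{2}\right) + \frac{7}{10}\right) = 33 \left(\left(9 - 144\right) + \frac{7}{10}\right) = 33 \left(-135 + \frac{7}{10}\right) = 33 \left(- \frac{1343}{10}\right) = - \frac{44319}{10}$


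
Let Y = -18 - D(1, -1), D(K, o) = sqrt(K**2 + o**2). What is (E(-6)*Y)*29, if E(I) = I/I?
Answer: -522 - 29*sqrt(2) ≈ -563.01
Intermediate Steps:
E(I) = 1
Y = -18 - sqrt(2) (Y = -18 - sqrt(1**2 + (-1)**2) = -18 - sqrt(1 + 1) = -18 - sqrt(2) ≈ -19.414)
(E(-6)*Y)*29 = (1*(-18 - sqrt(2)))*29 = (-18 - sqrt(2))*29 = -522 - 29*sqrt(2)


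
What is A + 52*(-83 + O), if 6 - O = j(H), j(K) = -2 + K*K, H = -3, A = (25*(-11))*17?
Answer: -9043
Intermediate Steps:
A = -4675 (A = -275*17 = -4675)
j(K) = -2 + K²
O = -1 (O = 6 - (-2 + (-3)²) = 6 - (-2 + 9) = 6 - 1*7 = 6 - 7 = -1)
A + 52*(-83 + O) = -4675 + 52*(-83 - 1) = -4675 + 52*(-84) = -4675 - 4368 = -9043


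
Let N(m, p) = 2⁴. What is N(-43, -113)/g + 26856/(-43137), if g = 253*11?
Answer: -8227784/13338919 ≈ -0.61683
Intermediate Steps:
g = 2783
N(m, p) = 16
N(-43, -113)/g + 26856/(-43137) = 16/2783 + 26856/(-43137) = 16*(1/2783) + 26856*(-1/43137) = 16/2783 - 2984/4793 = -8227784/13338919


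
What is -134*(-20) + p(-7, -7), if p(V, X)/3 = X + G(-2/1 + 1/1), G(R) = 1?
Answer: 2662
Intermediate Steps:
p(V, X) = 3 + 3*X (p(V, X) = 3*(X + 1) = 3*(1 + X) = 3 + 3*X)
-134*(-20) + p(-7, -7) = -134*(-20) + (3 + 3*(-7)) = 2680 + (3 - 21) = 2680 - 18 = 2662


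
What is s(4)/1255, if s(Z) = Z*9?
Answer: 36/1255 ≈ 0.028685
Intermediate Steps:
s(Z) = 9*Z
s(4)/1255 = (9*4)/1255 = 36*(1/1255) = 36/1255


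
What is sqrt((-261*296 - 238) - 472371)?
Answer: I*sqrt(549865) ≈ 741.53*I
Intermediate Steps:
sqrt((-261*296 - 238) - 472371) = sqrt((-77256 - 238) - 472371) = sqrt(-77494 - 472371) = sqrt(-549865) = I*sqrt(549865)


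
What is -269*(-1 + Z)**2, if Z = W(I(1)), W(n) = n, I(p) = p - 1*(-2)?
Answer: -1076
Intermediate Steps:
I(p) = 2 + p (I(p) = p + 2 = 2 + p)
Z = 3 (Z = 2 + 1 = 3)
-269*(-1 + Z)**2 = -269*(-1 + 3)**2 = -269*2**2 = -269*4 = -1076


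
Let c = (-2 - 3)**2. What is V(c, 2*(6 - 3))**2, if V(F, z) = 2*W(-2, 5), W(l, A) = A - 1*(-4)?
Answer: 324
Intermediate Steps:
W(l, A) = 4 + A (W(l, A) = A + 4 = 4 + A)
c = 25 (c = (-5)**2 = 25)
V(F, z) = 18 (V(F, z) = 2*(4 + 5) = 2*9 = 18)
V(c, 2*(6 - 3))**2 = 18**2 = 324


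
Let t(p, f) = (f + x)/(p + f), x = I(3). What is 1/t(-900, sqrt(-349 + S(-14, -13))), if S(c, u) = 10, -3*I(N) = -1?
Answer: 3*(sqrt(339) + 900*I)/(-I + 3*sqrt(339)) ≈ 0.11501 + 48.883*I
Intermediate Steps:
I(N) = 1/3 (I(N) = -1/3*(-1) = 1/3)
x = 1/3 ≈ 0.33333
t(p, f) = (1/3 + f)/(f + p) (t(p, f) = (f + 1/3)/(p + f) = (1/3 + f)/(f + p))
1/t(-900, sqrt(-349 + S(-14, -13))) = 1/((1/3 + sqrt(-349 + 10))/(sqrt(-349 + 10) - 900)) = 1/((1/3 + sqrt(-339))/(sqrt(-339) - 900)) = 1/((1/3 + I*sqrt(339))/(I*sqrt(339) - 900)) = 1/((1/3 + I*sqrt(339))/(-900 + I*sqrt(339))) = (-900 + I*sqrt(339))/(1/3 + I*sqrt(339))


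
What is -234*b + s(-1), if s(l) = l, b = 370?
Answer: -86581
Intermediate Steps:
-234*b + s(-1) = -234*370 - 1 = -86580 - 1 = -86581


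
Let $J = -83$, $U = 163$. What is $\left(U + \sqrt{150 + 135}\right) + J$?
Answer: $80 + \sqrt{285} \approx 96.882$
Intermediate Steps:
$\left(U + \sqrt{150 + 135}\right) + J = \left(163 + \sqrt{150 + 135}\right) - 83 = \left(163 + \sqrt{285}\right) - 83 = 80 + \sqrt{285}$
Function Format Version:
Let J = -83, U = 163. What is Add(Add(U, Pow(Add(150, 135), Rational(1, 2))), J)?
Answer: Add(80, Pow(285, Rational(1, 2))) ≈ 96.882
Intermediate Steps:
Add(Add(U, Pow(Add(150, 135), Rational(1, 2))), J) = Add(Add(163, Pow(Add(150, 135), Rational(1, 2))), -83) = Add(Add(163, Pow(285, Rational(1, 2))), -83) = Add(80, Pow(285, Rational(1, 2)))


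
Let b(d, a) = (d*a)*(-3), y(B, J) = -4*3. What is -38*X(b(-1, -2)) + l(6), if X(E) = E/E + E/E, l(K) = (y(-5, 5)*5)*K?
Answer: -436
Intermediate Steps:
y(B, J) = -12
b(d, a) = -3*a*d (b(d, a) = (a*d)*(-3) = -3*a*d)
l(K) = -60*K (l(K) = (-12*5)*K = -60*K)
X(E) = 2 (X(E) = 1 + 1 = 2)
-38*X(b(-1, -2)) + l(6) = -38*2 - 60*6 = -76 - 360 = -436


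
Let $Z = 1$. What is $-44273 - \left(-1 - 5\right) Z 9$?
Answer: $-44219$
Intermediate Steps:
$-44273 - \left(-1 - 5\right) Z 9 = -44273 - \left(-1 - 5\right) 1 \cdot 9 = -44273 - \left(-6\right) 1 \cdot 9 = -44273 - \left(-6\right) 9 = -44273 - -54 = -44273 + 54 = -44219$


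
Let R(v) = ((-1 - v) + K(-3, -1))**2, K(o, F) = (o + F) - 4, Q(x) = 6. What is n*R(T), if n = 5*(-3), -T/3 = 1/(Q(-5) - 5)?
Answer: -540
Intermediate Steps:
T = -3 (T = -3/(6 - 5) = -3/1 = -3*1 = -3)
n = -15
K(o, F) = -4 + F + o (K(o, F) = (F + o) - 4 = -4 + F + o)
R(v) = (-9 - v)**2 (R(v) = ((-1 - v) + (-4 - 1 - 3))**2 = ((-1 - v) - 8)**2 = (-9 - v)**2)
n*R(T) = -15*(9 - 3)**2 = -15*6**2 = -15*36 = -540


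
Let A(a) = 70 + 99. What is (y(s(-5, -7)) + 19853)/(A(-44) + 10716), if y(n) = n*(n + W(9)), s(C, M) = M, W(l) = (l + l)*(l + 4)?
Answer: 18264/10885 ≈ 1.6779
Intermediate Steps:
W(l) = 2*l*(4 + l) (W(l) = (2*l)*(4 + l) = 2*l*(4 + l))
A(a) = 169
y(n) = n*(234 + n) (y(n) = n*(n + 2*9*(4 + 9)) = n*(n + 2*9*13) = n*(n + 234) = n*(234 + n))
(y(s(-5, -7)) + 19853)/(A(-44) + 10716) = (-7*(234 - 7) + 19853)/(169 + 10716) = (-7*227 + 19853)/10885 = (-1589 + 19853)*(1/10885) = 18264*(1/10885) = 18264/10885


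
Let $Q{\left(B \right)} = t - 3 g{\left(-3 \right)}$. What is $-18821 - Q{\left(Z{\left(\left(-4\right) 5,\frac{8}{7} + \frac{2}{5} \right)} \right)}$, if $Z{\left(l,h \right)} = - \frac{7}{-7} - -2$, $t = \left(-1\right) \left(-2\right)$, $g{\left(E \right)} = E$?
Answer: $-18832$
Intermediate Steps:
$t = 2$
$Z{\left(l,h \right)} = 3$ ($Z{\left(l,h \right)} = \left(-7\right) \left(- \frac{1}{7}\right) + 2 = 1 + 2 = 3$)
$Q{\left(B \right)} = 11$ ($Q{\left(B \right)} = 2 - -9 = 2 + 9 = 11$)
$-18821 - Q{\left(Z{\left(\left(-4\right) 5,\frac{8}{7} + \frac{2}{5} \right)} \right)} = -18821 - 11 = -18832$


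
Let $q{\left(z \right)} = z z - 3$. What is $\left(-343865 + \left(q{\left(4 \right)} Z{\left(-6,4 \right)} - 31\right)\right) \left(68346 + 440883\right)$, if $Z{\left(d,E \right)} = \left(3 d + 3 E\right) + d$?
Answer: $-175201255908$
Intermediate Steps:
$Z{\left(d,E \right)} = 3 E + 4 d$ ($Z{\left(d,E \right)} = \left(3 E + 3 d\right) + d = 3 E + 4 d$)
$q{\left(z \right)} = -3 + z^{2}$ ($q{\left(z \right)} = z^{2} - 3 = -3 + z^{2}$)
$\left(-343865 + \left(q{\left(4 \right)} Z{\left(-6,4 \right)} - 31\right)\right) \left(68346 + 440883\right) = \left(-343865 + \left(\left(-3 + 4^{2}\right) \left(3 \cdot 4 + 4 \left(-6\right)\right) - 31\right)\right) \left(68346 + 440883\right) = \left(-343865 + \left(\left(-3 + 16\right) \left(12 - 24\right) - 31\right)\right) 509229 = \left(-343865 + \left(13 \left(-12\right) - 31\right)\right) 509229 = \left(-343865 - 187\right) 509229 = \left(-344052\right) 509229 = -175201255908$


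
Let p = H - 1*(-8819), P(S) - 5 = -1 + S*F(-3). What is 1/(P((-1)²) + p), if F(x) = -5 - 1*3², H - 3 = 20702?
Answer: 1/29514 ≈ 3.3882e-5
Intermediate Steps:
H = 20705 (H = 3 + 20702 = 20705)
F(x) = -14 (F(x) = -5 - 1*9 = -5 - 9 = -14)
P(S) = 4 - 14*S (P(S) = 5 + (-1 + S*(-14)) = 5 + (-1 - 14*S) = 4 - 14*S)
p = 29524 (p = 20705 - 1*(-8819) = 20705 + 8819 = 29524)
1/(P((-1)²) + p) = 1/((4 - 14*(-1)²) + 29524) = 1/((4 - 14*1) + 29524) = 1/((4 - 14) + 29524) = 1/(-10 + 29524) = 1/29514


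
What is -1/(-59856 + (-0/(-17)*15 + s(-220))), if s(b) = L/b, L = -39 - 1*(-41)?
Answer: 110/6584161 ≈ 1.6707e-5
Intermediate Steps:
L = 2 (L = -39 + 41 = 2)
s(b) = 2/b
-1/(-59856 + (-0/(-17)*15 + s(-220))) = -1/(-59856 + (-0/(-17)*15 + 2/(-220))) = -1/(-59856 + (-0*(-1)/17*15 + 2*(-1/220))) = -1/(-59856 + (-4*0*15 - 1/110)) = -1/(-59856 + (0*15 - 1/110)) = -1/(-59856 + (0 - 1/110)) = -1/(-59856 - 1/110) = -1/(-6584161/110) = -1*(-110/6584161) = 110/6584161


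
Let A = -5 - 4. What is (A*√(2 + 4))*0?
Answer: 0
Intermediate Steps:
A = -9
(A*√(2 + 4))*0 = -9*√(2 + 4)*0 = -9*√6*0 = 0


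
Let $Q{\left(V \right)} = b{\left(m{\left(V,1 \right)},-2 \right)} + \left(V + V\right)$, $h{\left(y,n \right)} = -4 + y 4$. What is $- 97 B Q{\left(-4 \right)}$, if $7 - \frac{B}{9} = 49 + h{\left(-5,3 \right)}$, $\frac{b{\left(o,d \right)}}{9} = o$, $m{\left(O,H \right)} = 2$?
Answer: $157140$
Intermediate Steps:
$h{\left(y,n \right)} = -4 + 4 y$
$b{\left(o,d \right)} = 9 o$
$B = -162$ ($B = 63 - 9 \left(49 + \left(-4 + 4 \left(-5\right)\right)\right) = 63 - 9 \left(49 - 24\right) = 63 - 225 = -162$)
$Q{\left(V \right)} = 18 + 2 V$ ($Q{\left(V \right)} = 9 \cdot 2 + \left(V + V\right) = 18 + 2 V$)
$- 97 B Q{\left(-4 \right)} = \left(-97\right) \left(-162\right) \left(18 + 2 \left(-4\right)\right) = 15714 \left(18 - 8\right) = 15714 \cdot 10 = 157140$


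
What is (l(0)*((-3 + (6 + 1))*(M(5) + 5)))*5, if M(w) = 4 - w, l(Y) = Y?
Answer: 0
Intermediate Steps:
(l(0)*((-3 + (6 + 1))*(M(5) + 5)))*5 = (0*((-3 + (6 + 1))*((4 - 1*5) + 5)))*5 = (0*((-3 + 7)*((4 - 5) + 5)))*5 = (0*(4*(-1 + 5)))*5 = (0*(4*4))*5 = (0*16)*5 = 0*5 = 0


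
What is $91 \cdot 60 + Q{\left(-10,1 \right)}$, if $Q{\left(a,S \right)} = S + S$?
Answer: $5462$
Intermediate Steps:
$Q{\left(a,S \right)} = 2 S$
$91 \cdot 60 + Q{\left(-10,1 \right)} = 91 \cdot 60 + 2 \cdot 1 = 5460 + 2 = 5462$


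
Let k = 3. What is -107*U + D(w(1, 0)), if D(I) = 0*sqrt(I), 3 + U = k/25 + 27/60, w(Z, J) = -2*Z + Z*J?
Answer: 26001/100 ≈ 260.01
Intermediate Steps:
w(Z, J) = -2*Z + J*Z
U = -243/100 (U = -3 + (3/25 + 27/60) = -3 + (3*(1/25) + 27*(1/60)) = -3 + (3/25 + 9/20) = -3 + 57/100 = -243/100 ≈ -2.4300)
D(I) = 0
-107*U + D(w(1, 0)) = -107*(-243/100) + 0 = 26001/100 + 0 = 26001/100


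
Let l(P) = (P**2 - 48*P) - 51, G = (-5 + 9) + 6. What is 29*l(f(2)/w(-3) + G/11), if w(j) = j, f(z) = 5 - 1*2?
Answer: -163618/121 ≈ -1352.2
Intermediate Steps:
f(z) = 3 (f(z) = 5 - 2 = 3)
G = 10 (G = 4 + 6 = 10)
l(P) = -51 + P**2 - 48*P
29*l(f(2)/w(-3) + G/11) = 29*(-51 + (3/(-3) + 10/11)**2 - 48*(3/(-3) + 10/11)) = 29*(-51 + (3*(-1/3) + 10*(1/11))**2 - 48*(3*(-1/3) + 10*(1/11))) = 29*(-51 + (-1 + 10/11)**2 - 48*(-1 + 10/11)) = 29*(-51 + (-1/11)**2 - 48*(-1/11)) = 29*(-51 + 1/121 + 48/11) = 29*(-5642/121) = -163618/121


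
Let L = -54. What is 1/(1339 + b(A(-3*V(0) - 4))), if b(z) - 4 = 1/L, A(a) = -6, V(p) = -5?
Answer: 54/72521 ≈ 0.00074461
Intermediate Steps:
b(z) = 215/54 (b(z) = 4 + 1/(-54) = 4 - 1/54 = 215/54)
1/(1339 + b(A(-3*V(0) - 4))) = 1/(1339 + 215/54) = 1/(72521/54) = 54/72521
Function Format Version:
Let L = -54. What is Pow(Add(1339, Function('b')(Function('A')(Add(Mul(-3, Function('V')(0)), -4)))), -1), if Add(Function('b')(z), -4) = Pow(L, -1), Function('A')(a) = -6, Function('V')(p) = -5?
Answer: Rational(54, 72521) ≈ 0.00074461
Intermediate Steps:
Function('b')(z) = Rational(215, 54) (Function('b')(z) = Add(4, Pow(-54, -1)) = Add(4, Rational(-1, 54)) = Rational(215, 54))
Pow(Add(1339, Function('b')(Function('A')(Add(Mul(-3, Function('V')(0)), -4)))), -1) = Pow(Add(1339, Rational(215, 54)), -1) = Pow(Rational(72521, 54), -1) = Rational(54, 72521)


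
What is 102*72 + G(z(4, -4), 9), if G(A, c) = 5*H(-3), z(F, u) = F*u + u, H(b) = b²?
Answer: 7389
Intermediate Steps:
z(F, u) = u + F*u
G(A, c) = 45 (G(A, c) = 5*(-3)² = 5*9 = 45)
102*72 + G(z(4, -4), 9) = 102*72 + 45 = 7344 + 45 = 7389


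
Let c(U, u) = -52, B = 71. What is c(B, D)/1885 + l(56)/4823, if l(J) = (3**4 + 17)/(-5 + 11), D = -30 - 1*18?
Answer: -7253/299715 ≈ -0.024200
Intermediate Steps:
D = -48 (D = -30 - 18 = -48)
l(J) = 49/3 (l(J) = (81 + 17)/6 = 98*(1/6) = 49/3)
c(B, D)/1885 + l(56)/4823 = -52/1885 + (49/3)/4823 = -52*1/1885 + (49/3)*(1/4823) = -4/145 + 7/2067 = -7253/299715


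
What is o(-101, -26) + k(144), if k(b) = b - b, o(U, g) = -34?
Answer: -34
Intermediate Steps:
k(b) = 0
o(-101, -26) + k(144) = -34 + 0 = -34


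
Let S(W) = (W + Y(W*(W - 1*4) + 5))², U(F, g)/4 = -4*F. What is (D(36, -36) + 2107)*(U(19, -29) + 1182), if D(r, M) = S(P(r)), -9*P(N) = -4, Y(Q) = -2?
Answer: 150017714/81 ≈ 1.8521e+6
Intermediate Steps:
P(N) = 4/9 (P(N) = -⅑*(-4) = 4/9)
U(F, g) = -16*F (U(F, g) = 4*(-4*F) = -16*F)
S(W) = (-2 + W)² (S(W) = (W - 2)² = (-2 + W)²)
D(r, M) = 196/81 (D(r, M) = (-2 + 4/9)² = (-14/9)² = 196/81)
(D(36, -36) + 2107)*(U(19, -29) + 1182) = (196/81 + 2107)*(-16*19 + 1182) = 170863*(-304 + 1182)/81 = (170863/81)*878 = 150017714/81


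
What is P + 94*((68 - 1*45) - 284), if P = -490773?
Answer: -515307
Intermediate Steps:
P + 94*((68 - 1*45) - 284) = -490773 + 94*((68 - 1*45) - 284) = -490773 + 94*((68 - 45) - 284) = -490773 + 94*(23 - 284) = -490773 + 94*(-261) = -490773 - 24534 = -515307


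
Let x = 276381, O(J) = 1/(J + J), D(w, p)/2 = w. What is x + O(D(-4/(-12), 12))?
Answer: 1105527/4 ≈ 2.7638e+5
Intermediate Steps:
D(w, p) = 2*w
O(J) = 1/(2*J)
x + O(D(-4/(-12), 12)) = 276381 + 1/(2*((2*(-4/(-12))))) = 276381 + 1/(2*((2*(-4*(-1/12))))) = 276381 + 1/(2*((2*(1/3)))) = 276381 + 1/(2*(2/3)) = 276381 + (1/2)*(3/2) = 276381 + 3/4 = 1105527/4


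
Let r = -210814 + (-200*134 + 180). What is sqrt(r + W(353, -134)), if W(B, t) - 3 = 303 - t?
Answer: I*sqrt(236994) ≈ 486.82*I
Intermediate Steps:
W(B, t) = 306 - t (W(B, t) = 3 + (303 - t) = 306 - t)
r = -237434 (r = -210814 + (-26800 + 180) = -210814 - 26620 = -237434)
sqrt(r + W(353, -134)) = sqrt(-237434 + (306 - 1*(-134))) = sqrt(-237434 + (306 + 134)) = sqrt(-237434 + 440) = sqrt(-236994) = I*sqrt(236994)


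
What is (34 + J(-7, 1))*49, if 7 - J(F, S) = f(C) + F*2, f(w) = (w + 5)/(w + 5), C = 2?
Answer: 2646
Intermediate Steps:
f(w) = 1 (f(w) = (5 + w)/(5 + w) = 1)
J(F, S) = 6 - 2*F (J(F, S) = 7 - (1 + F*2) = 7 - (1 + 2*F) = 7 + (-1 - 2*F) = 6 - 2*F)
(34 + J(-7, 1))*49 = (34 + (6 - 2*(-7)))*49 = (34 + (6 + 14))*49 = (34 + 20)*49 = 54*49 = 2646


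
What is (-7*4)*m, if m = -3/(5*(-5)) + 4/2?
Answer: -1484/25 ≈ -59.360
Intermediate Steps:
m = 53/25 (m = -3/(-25) + 4*(½) = -3*(-1/25) + 2 = 3/25 + 2 = 53/25 ≈ 2.1200)
(-7*4)*m = -7*4*(53/25) = -28*53/25 = -1484/25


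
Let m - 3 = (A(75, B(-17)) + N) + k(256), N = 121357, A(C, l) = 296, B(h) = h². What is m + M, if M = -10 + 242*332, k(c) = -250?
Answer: 201740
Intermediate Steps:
M = 80334 (M = -10 + 80344 = 80334)
m = 121406 (m = 3 + ((296 + 121357) - 250) = 3 + (121653 - 250) = 3 + 121403 = 121406)
m + M = 121406 + 80334 = 201740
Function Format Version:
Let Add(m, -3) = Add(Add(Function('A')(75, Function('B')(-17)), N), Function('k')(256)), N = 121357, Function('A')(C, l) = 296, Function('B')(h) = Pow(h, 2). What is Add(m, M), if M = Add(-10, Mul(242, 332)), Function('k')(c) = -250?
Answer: 201740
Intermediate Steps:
M = 80334 (M = Add(-10, 80344) = 80334)
m = 121406 (m = Add(3, Add(Add(296, 121357), -250)) = Add(3, Add(121653, -250)) = Add(3, 121403) = 121406)
Add(m, M) = Add(121406, 80334) = 201740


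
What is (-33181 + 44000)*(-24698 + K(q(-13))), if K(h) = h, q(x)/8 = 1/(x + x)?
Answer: -3473742882/13 ≈ -2.6721e+8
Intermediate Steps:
q(x) = 4/x (q(x) = 8/(x + x) = 8/((2*x)) = 8*(1/(2*x)) = 4/x)
(-33181 + 44000)*(-24698 + K(q(-13))) = (-33181 + 44000)*(-24698 + 4/(-13)) = 10819*(-24698 + 4*(-1/13)) = 10819*(-24698 - 4/13) = 10819*(-321078/13) = -3473742882/13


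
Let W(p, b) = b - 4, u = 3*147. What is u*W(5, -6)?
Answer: -4410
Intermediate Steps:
u = 441
W(p, b) = -4 + b
u*W(5, -6) = 441*(-4 - 6) = 441*(-10) = -4410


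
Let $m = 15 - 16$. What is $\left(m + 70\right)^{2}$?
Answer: $4761$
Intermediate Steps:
$m = -1$
$\left(m + 70\right)^{2} = \left(-1 + 70\right)^{2} = 69^{2} = 4761$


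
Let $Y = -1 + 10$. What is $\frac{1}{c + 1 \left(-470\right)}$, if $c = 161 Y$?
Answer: $\frac{1}{979} \approx 0.0010215$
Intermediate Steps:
$Y = 9$
$c = 1449$ ($c = 161 \cdot 9 = 1449$)
$\frac{1}{c + 1 \left(-470\right)} = \frac{1}{1449 + 1 \left(-470\right)} = \frac{1}{1449 - 470} = \frac{1}{979}$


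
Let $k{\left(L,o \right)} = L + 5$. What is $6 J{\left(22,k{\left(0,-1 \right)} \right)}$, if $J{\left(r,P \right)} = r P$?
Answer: $660$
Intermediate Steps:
$k{\left(L,o \right)} = 5 + L$
$J{\left(r,P \right)} = P r$
$6 J{\left(22,k{\left(0,-1 \right)} \right)} = 6 \left(5 + 0\right) 22 = 6 \cdot 5 \cdot 22 = 6 \cdot 110 = 660$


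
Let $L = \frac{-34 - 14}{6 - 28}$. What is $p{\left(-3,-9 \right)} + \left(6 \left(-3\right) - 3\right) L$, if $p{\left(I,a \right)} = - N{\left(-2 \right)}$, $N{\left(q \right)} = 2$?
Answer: $- \frac{526}{11} \approx -47.818$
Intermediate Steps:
$L = \frac{24}{11}$ ($L = - \frac{48}{-22} = \left(-48\right) \left(- \frac{1}{22}\right) = \frac{24}{11} \approx 2.1818$)
$p{\left(I,a \right)} = -2$ ($p{\left(I,a \right)} = \left(-1\right) 2 = -2$)
$p{\left(-3,-9 \right)} + \left(6 \left(-3\right) - 3\right) L = -2 + \left(6 \left(-3\right) - 3\right) \frac{24}{11} = -2 + \left(-18 - 3\right) \frac{24}{11} = -2 - \frac{504}{11} = - \frac{526}{11}$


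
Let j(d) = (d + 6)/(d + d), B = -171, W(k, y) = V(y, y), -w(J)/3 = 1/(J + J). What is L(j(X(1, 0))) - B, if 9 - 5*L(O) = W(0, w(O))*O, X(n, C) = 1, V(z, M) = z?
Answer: 1731/10 ≈ 173.10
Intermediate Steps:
w(J) = -3/(2*J) (w(J) = -3/(J + J) = -3*1/(2*J) = -3/(2*J))
W(k, y) = y
j(d) = (6 + d)/(2*d) (j(d) = (6 + d)/((2*d)) = (6 + d)*(1/(2*d)) = (6 + d)/(2*d))
L(O) = 21/10 (L(O) = 9/5 - (-3/(2*O))*O/5 = 9/5 - ⅕*(-3/2) = 9/5 + 3/10 = 21/10)
L(j(X(1, 0))) - B = 21/10 - 1*(-171) = 21/10 + 171 = 1731/10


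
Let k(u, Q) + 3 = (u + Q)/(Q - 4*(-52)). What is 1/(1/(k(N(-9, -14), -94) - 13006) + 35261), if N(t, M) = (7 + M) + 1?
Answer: 741563/26148252886 ≈ 2.8360e-5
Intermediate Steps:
N(t, M) = 8 + M
k(u, Q) = -3 + (Q + u)/(208 + Q) (k(u, Q) = -3 + (u + Q)/(Q - 4*(-52)) = -3 + (Q + u)/(Q + 208) = -3 + (Q + u)/(208 + Q))
1/(1/(k(N(-9, -14), -94) - 13006) + 35261) = 1/(1/((-624 + (8 - 14) - 2*(-94))/(208 - 94) - 13006) + 35261) = 1/(1/((-624 - 6 + 188)/114 - 13006) + 35261) = 1/(1/((1/114)*(-442) - 13006) + 35261) = 1/(1/(-221/57 - 13006) + 35261) = 1/(1/(-741563/57) + 35261) = 1/(-57/741563 + 35261) = 1/(26148252886/741563) = 741563/26148252886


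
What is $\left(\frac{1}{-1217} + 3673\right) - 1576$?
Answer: $\frac{2552048}{1217} \approx 2097.0$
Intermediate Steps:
$\left(\frac{1}{-1217} + 3673\right) - 1576 = \left(- \frac{1}{1217} + 3673\right) - 1576 = \frac{4470040}{1217} - 1576 = \frac{2552048}{1217}$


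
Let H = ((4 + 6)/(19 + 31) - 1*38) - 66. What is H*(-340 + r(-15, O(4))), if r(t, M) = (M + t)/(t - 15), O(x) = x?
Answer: 1762697/50 ≈ 35254.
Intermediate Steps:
r(t, M) = (M + t)/(-15 + t)
H = -519/5 (H = (10/50 - 38) - 66 = (10*(1/50) - 38) - 66 = (⅕ - 38) - 66 = -189/5 - 66 = -519/5 ≈ -103.80)
H*(-340 + r(-15, O(4))) = -519*(-340 + (4 - 15)/(-15 - 15))/5 = -519*(-340 - 11/(-30))/5 = -519*(-340 - 1/30*(-11))/5 = -519*(-340 + 11/30)/5 = -519/5*(-10189/30) = 1762697/50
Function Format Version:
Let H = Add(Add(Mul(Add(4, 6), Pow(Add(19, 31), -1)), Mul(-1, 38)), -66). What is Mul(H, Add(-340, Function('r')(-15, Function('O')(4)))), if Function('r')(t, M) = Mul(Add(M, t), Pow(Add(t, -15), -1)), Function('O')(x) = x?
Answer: Rational(1762697, 50) ≈ 35254.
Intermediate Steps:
Function('r')(t, M) = Mul(Pow(Add(-15, t), -1), Add(M, t)) (Function('r')(t, M) = Mul(Add(M, t), Pow(Add(-15, t), -1)) = Mul(Pow(Add(-15, t), -1), Add(M, t)))
H = Rational(-519, 5) (H = Add(Add(Mul(10, Pow(50, -1)), -38), -66) = Add(Add(Mul(10, Rational(1, 50)), -38), -66) = Add(Add(Rational(1, 5), -38), -66) = Add(Rational(-189, 5), -66) = Rational(-519, 5) ≈ -103.80)
Mul(H, Add(-340, Function('r')(-15, Function('O')(4)))) = Mul(Rational(-519, 5), Add(-340, Mul(Pow(Add(-15, -15), -1), Add(4, -15)))) = Mul(Rational(-519, 5), Add(-340, Mul(Pow(-30, -1), -11))) = Mul(Rational(-519, 5), Add(-340, Mul(Rational(-1, 30), -11))) = Mul(Rational(-519, 5), Add(-340, Rational(11, 30))) = Mul(Rational(-519, 5), Rational(-10189, 30)) = Rational(1762697, 50)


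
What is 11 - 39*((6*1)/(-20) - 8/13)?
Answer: 467/10 ≈ 46.700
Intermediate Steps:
11 - 39*((6*1)/(-20) - 8/13) = 11 - 39*(6*(-1/20) - 8*1/13) = 11 - 39*(-3/10 - 8/13) = 11 - 39*(-119/130) = 11 + 357/10 = 467/10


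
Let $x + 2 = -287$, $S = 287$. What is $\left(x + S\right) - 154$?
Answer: $-156$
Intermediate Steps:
$x = -289$ ($x = -2 - 287 = -289$)
$\left(x + S\right) - 154 = \left(-289 + 287\right) - 154 = -2 - 154 = -156$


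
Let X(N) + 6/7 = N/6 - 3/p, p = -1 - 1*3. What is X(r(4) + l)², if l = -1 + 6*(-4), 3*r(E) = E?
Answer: 1042441/63504 ≈ 16.415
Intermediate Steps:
p = -4 (p = -1 - 3 = -4)
r(E) = E/3
l = -25 (l = -1 - 24 = -25)
X(N) = -3/28 + N/6 (X(N) = -6/7 + (N/6 - 3/(-4)) = -6/7 + (N*(⅙) - 3*(-¼)) = -6/7 + (N/6 + ¾) = -6/7 + (¾ + N/6) = -3/28 + N/6)
X(r(4) + l)² = (-3/28 + ((⅓)*4 - 25)/6)² = (-3/28 + (4/3 - 25)/6)² = (-3/28 + (⅙)*(-71/3))² = (-3/28 - 71/18)² = (-1021/252)² = 1042441/63504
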